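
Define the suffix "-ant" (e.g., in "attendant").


Suffix: -ant
Example: attendant = attend + -ant
Meaning = one who / that which


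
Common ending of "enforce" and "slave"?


Word 1: "enforce"
Word 2: "slave"
Comparing from end:
  Pos -1: 'e' == 'e'
  Pos -2: 'c' != 'v' (stop)
LCS = "e" (length 1)


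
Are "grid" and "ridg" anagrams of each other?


Word 1: "grid" → sorted: dgir
Word 2: "ridg" → sorted: dgir
Same letters? dgir == dgir
Anagram = Yes


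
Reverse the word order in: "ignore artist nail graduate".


Original: "ignore artist nail graduate"
Words (1..n): ignore | artist | nail | graduate
Reversed (n..1): graduate | nail | artist | ignore
Result = "graduate nail artist ignore"


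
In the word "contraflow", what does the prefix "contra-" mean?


Prefix: contra-
Example: contraflow (contra- + flow)
Meaning = against


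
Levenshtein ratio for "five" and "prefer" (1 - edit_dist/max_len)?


Word 1: "five" (length 4)
Word 2: "prefer" (length 6)
One optimal edit sequence:
  1. insert 'p'  (+1)
  2. substitute 'f' -> 'r'  (+1)
  3. substitute 'i' -> 'e'  (+1)
  4. substitute 'v' -> 'f'  (+1)
  5. keep 'e'
  6. insert 'r'  (+1)
Edit distance = 5
Max length = max(4, 6) = 6
Similarity = 1 - 5/6
= 0.1667


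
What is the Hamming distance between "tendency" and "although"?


Comparing character by character (same length = 8):
  Pos 0: 't' vs 'a' !=
  Pos 1: 'e' vs 'l' !=
  Pos 2: 'n' vs 't' !=
  Pos 3: 'd' vs 'h' !=
  Pos 4: 'e' vs 'o' !=
  Pos 5: 'n' vs 'u' !=
  Pos 6: 'c' vs 'g' !=
  Pos 7: 'y' vs 'h' !=
Hamming distance = 8


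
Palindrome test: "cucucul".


Word: "cucucul"
Reversed: "lucucuc"
Forward == Backward? cucucul != lucucuc
Palindrome = No


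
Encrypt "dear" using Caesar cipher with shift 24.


Word: "dear"
Shift: 24
Each letter → (letter + shift) mod 26:
  'd' (3) + 24 = 1 → 'b'
  'e' (4) + 24 = 2 → 'c'
  'a' (0) + 24 = 24 → 'y'
  'r' (17) + 24 = 15 → 'p'
Result = "bcyp"


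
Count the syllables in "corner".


Word: "corner"
Syllable breakdown: cor | ner
Counting: 2 parts
= 2 syllables


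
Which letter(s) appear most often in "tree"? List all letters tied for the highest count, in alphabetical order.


Word: "tree"
Letter counts:
  'e': 2
  'r': 1
  't': 1
Maximum count = 2
Most frequent = 'e' (2 times each)


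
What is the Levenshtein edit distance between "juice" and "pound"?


Word 1: "juice" (length 5)
Word 2: "pound" (length 5)
One optimal edit sequence (insert/delete/substitute each cost 1):
  1. substitute 'j' -> 'p'  (+1)
  2. substitute 'u' -> 'o'  (+1)
  3. substitute 'i' -> 'u'  (+1)
  4. substitute 'c' -> 'n'  (+1)
  5. substitute 'e' -> 'd'  (+1)
Total edit operations: 5
Edit distance = 5


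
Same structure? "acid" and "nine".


Pattern of "acid": [0, 1, 2, 3]
Pattern of "nine": [0, 1, 0, 2]
Patterns do not match
Same pattern = No


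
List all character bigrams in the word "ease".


Word: "ease" (length 4)
Number of bigrams = 4 - 2 + 1 = 3
  Position 0: "ea"
  Position 1: "as"
  Position 2: "se"
Bigrams = "ea", "as", "se"


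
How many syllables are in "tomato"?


Word: "tomato"
Syllable breakdown: to · ma · to
Counting: 3 parts
= 3 syllables


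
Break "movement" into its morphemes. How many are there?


Word: "movement"
Morphemes: move + -ment
Each morpheme carries meaning
= 2 morphemes


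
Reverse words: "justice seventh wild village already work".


Original: "justice seventh wild village already work"
Words (1..n): justice | seventh | wild | village | already | work
Reversed (n..1): work | already | village | wild | seventh | justice
Result = "work already village wild seventh justice"


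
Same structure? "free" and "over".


Pattern of "free": [0, 1, 2, 2]
Pattern of "over": [0, 1, 2, 3]
Patterns do not match
Same pattern = No


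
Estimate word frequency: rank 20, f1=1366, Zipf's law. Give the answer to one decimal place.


Zipf's law: f(r) = f(1) / r
f(1) = 1366
f(20) = 1366 / 20
= 68.3 occurrences


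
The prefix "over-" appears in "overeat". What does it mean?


Prefix: over-
As in: overeat -> over- + eat
Meaning = excessive


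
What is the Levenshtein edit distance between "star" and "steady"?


Word 1: "star" (length 4)
Word 2: "steady" (length 6)
One optimal edit sequence (insert/delete/substitute each cost 1):
  1. keep 's'
  2. keep 't'
  3. insert 'e'  (+1)
  4. keep 'a'
  5. insert 'd'  (+1)
  6. substitute 'r' -> 'y'  (+1)
Total edit operations: 3
Edit distance = 3


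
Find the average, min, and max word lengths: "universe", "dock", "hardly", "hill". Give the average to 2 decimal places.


Lengths: "universe"=8, "dock"=4, "hardly"=6, "hill"=4
Sum = 22, Count = 4
Average = 22/4 = 5.50
= avg=5.50, min=4, max=8


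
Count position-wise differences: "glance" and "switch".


Comparing character by character (same length = 6):
  Pos 0: 'g' vs 's' !=
  Pos 1: 'l' vs 'w' !=
  Pos 2: 'a' vs 'i' !=
  Pos 3: 'n' vs 't' !=
  Pos 4: 'c' vs 'c' =
  Pos 5: 'e' vs 'h' !=
Hamming distance = 5


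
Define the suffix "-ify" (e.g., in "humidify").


Suffix: -ify
As in: humidify -> humid + -ify
Meaning = to make


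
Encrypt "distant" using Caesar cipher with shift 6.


Word: "distant"
Shift: 6
Each letter → (letter + shift) mod 26:
  'd' (3) + 6 = 9 → 'j'
  'i' (8) + 6 = 14 → 'o'
  's' (18) + 6 = 24 → 'y'
  't' (19) + 6 = 25 → 'z'
  'a' (0) + 6 = 6 → 'g'
  'n' (13) + 6 = 19 → 't'
  't' (19) + 6 = 25 → 'z'
Result = "joyzgtz"


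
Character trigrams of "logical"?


Word: "logical" (length 7)
Number of trigrams = 7 - 3 + 1 = 5
  Position 0: "log"
  Position 1: "ogi"
  Position 2: "gic"
  Position 3: "ica"
  Position 4: "cal"
Trigrams = "log", "ogi", "gic", "ica", "cal"


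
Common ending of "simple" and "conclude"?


Word 1: "simple"
Word 2: "conclude"
Comparing from end:
  Pos -1: 'e' == 'e'
  Pos -2: 'l' != 'd' (stop)
LCS = "e" (length 1)


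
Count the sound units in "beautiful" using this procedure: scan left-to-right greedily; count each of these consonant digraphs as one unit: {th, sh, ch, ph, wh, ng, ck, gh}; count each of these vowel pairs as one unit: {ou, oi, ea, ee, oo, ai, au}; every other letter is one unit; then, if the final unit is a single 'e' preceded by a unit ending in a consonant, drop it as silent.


Word: "beautiful" (9 letters)
Left-to-right scan:
  (1) 'b' (letter)
  (2) 'ea' (vowel-pair)
  (3) 'u' (letter)
  (4) 't' (letter)
  (5) 'i' (letter)
  (6) 'f' (letter)
  (7) 'u' (letter)
  (8) 'l' (letter)
Units from scan: 8
Sound units = 8 units


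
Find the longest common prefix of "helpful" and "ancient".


Word 1: "helpful"
Word 2: "ancient"
Comparing from start:
  Pos 0: 'h' != 'a' (stop)
LCP = "" (length 0)


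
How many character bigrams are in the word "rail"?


Word: "rail" (length 4)
Number of 2-grams = length - 2 + 1 = 4 - 2 + 1
= 3


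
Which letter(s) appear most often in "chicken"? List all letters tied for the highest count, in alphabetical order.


Word: "chicken"
Letter counts:
  'c': 2
  'e': 1
  'h': 1
  'i': 1
  'k': 1
  'n': 1
Maximum count = 2
Most frequent = 'c' (2 times each)


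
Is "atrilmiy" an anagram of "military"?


Word 1: "military" → sorted: aiilmrty
Word 2: "atrilmiy" → sorted: aiilmrty
Same letters? aiilmrty == aiilmrty
Anagram = Yes


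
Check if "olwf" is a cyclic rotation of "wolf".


Word: "wolf", Candidate: "olwf"
Method: check if candidate is substring of word+word
"wolfwolf" contains "olwf"? No
Is rotation = No


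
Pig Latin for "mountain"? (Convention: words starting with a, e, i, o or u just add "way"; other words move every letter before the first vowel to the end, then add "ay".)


Word: "mountain"
Starts with consonant(s) → move to end, add 'ay'
Consonant cluster: "m"
Pig Latin = "ountainmay"


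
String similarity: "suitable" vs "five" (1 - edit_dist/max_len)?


Word 1: "suitable" (length 8)
Word 2: "five" (length 4)
One optimal edit sequence:
  1. delete 's'  (+1)
  2. substitute 'u' -> 'f'  (+1)
  3. keep 'i'
  4. delete 't'  (+1)
  5. delete 'a'  (+1)
  6. delete 'b'  (+1)
  7. substitute 'l' -> 'v'  (+1)
  8. keep 'e'
Edit distance = 6
Max length = max(8, 4) = 8
Similarity = 1 - 6/8
= 0.2500


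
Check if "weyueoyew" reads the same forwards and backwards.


Word: "weyueoyew"
Reversed: "weyoeuyew"
Forward == Backward? weyueoyew != weyoeuyew
Palindrome = No


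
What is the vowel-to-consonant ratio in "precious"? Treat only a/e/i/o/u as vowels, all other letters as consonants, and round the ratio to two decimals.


Word: "precious"
Vowels (a,e,i,o,u): 4
Consonants: 4
Ratio = 4/4
= 1.00


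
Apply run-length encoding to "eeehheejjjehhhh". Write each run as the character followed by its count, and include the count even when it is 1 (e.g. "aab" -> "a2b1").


String: "eeehheejjjehhhh"
Scanning for consecutive runs:
  'e' x 3
  'h' x 2
  'e' x 2
  'j' x 3
  'e' x 1
  'h' x 4
RLE = "e3h2e2j3e1h4"


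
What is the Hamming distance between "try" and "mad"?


Comparing character by character (same length = 3):
  Pos 0: 't' vs 'm' !=
  Pos 1: 'r' vs 'a' !=
  Pos 2: 'y' vs 'd' !=
Hamming distance = 3


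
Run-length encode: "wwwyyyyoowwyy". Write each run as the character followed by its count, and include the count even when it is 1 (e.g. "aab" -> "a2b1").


String: "wwwyyyyoowwyy"
Scanning for consecutive runs:
  'w' x 3
  'y' x 4
  'o' x 2
  'w' x 2
  'y' x 2
RLE = "w3y4o2w2y2"


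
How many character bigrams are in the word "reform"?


Word: "reform" (length 6)
Number of 2-grams = length - 2 + 1 = 6 - 2 + 1
= 5


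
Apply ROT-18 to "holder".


Word: "holder"
Shift: 18
Each letter → (letter + shift) mod 26:
  'h' (7) + 18 = 25 → 'z'
  'o' (14) + 18 = 6 → 'g'
  'l' (11) + 18 = 3 → 'd'
  'd' (3) + 18 = 21 → 'v'
  'e' (4) + 18 = 22 → 'w'
  'r' (17) + 18 = 9 → 'j'
Result = "zgdvwj"


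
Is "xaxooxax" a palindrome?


Word: "xaxooxax"
Reversed: "xaxooxax"
Forward == Backward? xaxooxax == xaxooxax
Palindrome = Yes


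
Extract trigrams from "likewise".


Word: "likewise" (length 8)
Number of trigrams = 8 - 3 + 1 = 6
  Position 0: "lik"
  Position 1: "ike"
  Position 2: "kew"
  Position 3: "ewi"
  Position 4: "wis"
  Position 5: "ise"
Trigrams = "lik", "ike", "kew", "ewi", "wis", "ise"


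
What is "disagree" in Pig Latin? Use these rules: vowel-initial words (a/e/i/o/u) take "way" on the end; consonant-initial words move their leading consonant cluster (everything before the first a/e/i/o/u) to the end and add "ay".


Word: "disagree"
Starts with consonant(s) → move to end, add 'ay'
Consonant cluster: "d"
Pig Latin = "isagreeday"


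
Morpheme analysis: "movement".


Word: "movement"
Morphemes: move + -ment
Each morpheme carries meaning
= 2 morphemes


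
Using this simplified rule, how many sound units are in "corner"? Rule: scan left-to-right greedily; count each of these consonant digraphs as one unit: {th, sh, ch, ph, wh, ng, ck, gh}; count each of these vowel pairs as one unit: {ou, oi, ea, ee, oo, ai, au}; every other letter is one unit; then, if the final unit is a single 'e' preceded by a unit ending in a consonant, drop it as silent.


Word: "corner" (6 letters)
Left-to-right scan:
  1. 'c' (letter)
  2. 'o' (letter)
  3. 'r' (letter)
  4. 'n' (letter)
  5. 'e' (letter)
  6. 'r' (letter)
Units from scan: 6
Sound units = 6 units


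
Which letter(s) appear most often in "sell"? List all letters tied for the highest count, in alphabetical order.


Word: "sell"
Letter counts:
  'e': 1
  'l': 2
  's': 1
Maximum count = 2
Most frequent = 'l' (2 times each)


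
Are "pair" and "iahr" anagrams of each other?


Word 1: "pair" → sorted: aipr
Word 2: "iahr" → sorted: ahir
Same letters? aipr != ahir
Anagram = No


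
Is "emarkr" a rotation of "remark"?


Word: "remark", Candidate: "emarkr"
Method: check if candidate is substring of word+word
"remarkremark" contains "emarkr"? Yes
Is rotation = Yes


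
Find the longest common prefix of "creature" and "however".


Word 1: "creature"
Word 2: "however"
Comparing from start:
  Pos 0: 'c' != 'h' (stop)
LCP = "" (length 0)


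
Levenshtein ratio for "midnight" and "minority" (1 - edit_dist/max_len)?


Word 1: "midnight" (length 8)
Word 2: "minority" (length 8)
One optimal edit sequence:
  1. keep 'm'
  2. keep 'i'
  3. delete 'd'  (+1)
  4. keep 'n'
  5. substitute 'i' -> 'o'  (+1)
  6. substitute 'g' -> 'r'  (+1)
  7. substitute 'h' -> 'i'  (+1)
  8. keep 't'
  9. insert 'y'  (+1)
Edit distance = 5
Max length = max(8, 8) = 8
Similarity = 1 - 5/8
= 0.3750


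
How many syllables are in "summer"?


Word: "summer"
Syllable breakdown: sum / mer
Counting: 2 parts
= 2 syllables


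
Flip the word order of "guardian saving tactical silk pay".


Original: "guardian saving tactical silk pay"
Words (1..n): guardian | saving | tactical | silk | pay
Reversed (n..1): pay | silk | tactical | saving | guardian
Result = "pay silk tactical saving guardian"


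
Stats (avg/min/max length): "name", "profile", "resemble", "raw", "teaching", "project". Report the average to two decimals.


Lengths: "name"=4, "profile"=7, "resemble"=8, "raw"=3, "teaching"=8, "project"=7
Sum = 37, Count = 6
Average = 37/6 = 6.17
= avg=6.17, min=3, max=8


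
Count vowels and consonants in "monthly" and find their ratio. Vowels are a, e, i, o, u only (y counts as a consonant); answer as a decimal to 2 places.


Word: "monthly"
Vowels (a,e,i,o,u): 1
Consonants: 6
Ratio = 1/6
= 0.17


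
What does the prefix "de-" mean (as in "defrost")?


Prefix: de-
Example: defrost (de- + frost)
Meaning = remove / reverse


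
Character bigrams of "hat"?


Word: "hat" (length 3)
Number of bigrams = 3 - 2 + 1 = 2
  Position 0: "ha"
  Position 1: "at"
Bigrams = "ha", "at"


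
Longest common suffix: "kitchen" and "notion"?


Word 1: "kitchen"
Word 2: "notion"
Comparing from end:
  Pos -1: 'n' == 'n'
  Pos -2: 'e' != 'o' (stop)
LCS = "n" (length 1)


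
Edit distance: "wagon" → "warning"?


Word 1: "wagon" (length 5)
Word 2: "warning" (length 7)
One optimal edit sequence (insert/delete/substitute each cost 1):
  1. keep 'w'
  2. keep 'a'
  3. insert 'r'  (+1)
  4. substitute 'g' -> 'n'  (+1)
  5. substitute 'o' -> 'i'  (+1)
  6. keep 'n'
  7. insert 'g'  (+1)
Total edit operations: 4
Edit distance = 4


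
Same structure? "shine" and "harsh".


Pattern of "shine": [0, 1, 2, 3, 4]
Pattern of "harsh": [0, 1, 2, 3, 0]
Patterns do not match
Same pattern = No


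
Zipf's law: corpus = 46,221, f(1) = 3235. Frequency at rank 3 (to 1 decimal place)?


Zipf's law: f(r) = f(1) / r
f(1) = 3235
f(3) = 3235 / 3
= 1078.3 occurrences


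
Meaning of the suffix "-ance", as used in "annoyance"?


Suffix: -ance
Example: annoyance = annoy + -ance
Meaning = state of


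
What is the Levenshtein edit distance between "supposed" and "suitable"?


Word 1: "supposed" (length 8)
Word 2: "suitable" (length 8)
One optimal edit sequence (insert/delete/substitute each cost 1):
  1. keep 's'
  2. keep 'u'
  3. substitute 'p' -> 'i'  (+1)
  4. substitute 'p' -> 't'  (+1)
  5. substitute 'o' -> 'a'  (+1)
  6. substitute 's' -> 'b'  (+1)
  7. substitute 'e' -> 'l'  (+1)
  8. substitute 'd' -> 'e'  (+1)
Total edit operations: 6
Edit distance = 6


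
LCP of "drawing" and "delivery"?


Word 1: "drawing"
Word 2: "delivery"
Comparing from start:
  Pos 0: 'd' == 'd'
  Pos 1: 'r' != 'e' (stop)
LCP = "d" (length 1)


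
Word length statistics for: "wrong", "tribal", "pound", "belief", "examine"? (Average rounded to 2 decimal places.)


Lengths: "wrong"=5, "tribal"=6, "pound"=5, "belief"=6, "examine"=7
Sum = 29, Count = 5
Average = 29/5 = 5.80
= avg=5.80, min=5, max=7


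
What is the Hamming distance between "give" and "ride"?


Comparing character by character (same length = 4):
  Pos 0: 'g' vs 'r' !=
  Pos 1: 'i' vs 'i' =
  Pos 2: 'v' vs 'd' !=
  Pos 3: 'e' vs 'e' =
Hamming distance = 2


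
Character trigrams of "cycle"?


Word: "cycle" (length 5)
Number of trigrams = 5 - 3 + 1 = 3
  Position 0: "cyc"
  Position 1: "ycl"
  Position 2: "cle"
Trigrams = "cyc", "ycl", "cle"


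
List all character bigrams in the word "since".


Word: "since" (length 5)
Number of bigrams = 5 - 2 + 1 = 4
  Position 0: "si"
  Position 1: "in"
  Position 2: "nc"
  Position 3: "ce"
Bigrams = "si", "in", "nc", "ce"


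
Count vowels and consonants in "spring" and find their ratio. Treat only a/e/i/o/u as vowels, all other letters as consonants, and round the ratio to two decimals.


Word: "spring"
Vowels (a,e,i,o,u): 1
Consonants: 5
Ratio = 1/5
= 0.20


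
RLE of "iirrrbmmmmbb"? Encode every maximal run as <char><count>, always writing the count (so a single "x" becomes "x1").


String: "iirrrbmmmmbb"
Scanning for consecutive runs:
  'i' x 2
  'r' x 3
  'b' x 1
  'm' x 4
  'b' x 2
RLE = "i2r3b1m4b2"


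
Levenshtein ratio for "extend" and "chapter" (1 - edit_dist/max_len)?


Word 1: "extend" (length 6)
Word 2: "chapter" (length 7)
One optimal edit sequence:
  1. insert 'c'  (+1)
  2. insert 'h'  (+1)
  3. substitute 'e' -> 'a'  (+1)
  4. substitute 'x' -> 'p'  (+1)
  5. keep 't'
  6. keep 'e'
  7. delete 'n'  (+1)
  8. substitute 'd' -> 'r'  (+1)
Edit distance = 6
Max length = max(6, 7) = 7
Similarity = 1 - 6/7
= 0.1429


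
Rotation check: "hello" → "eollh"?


Word: "hello", Candidate: "eollh"
Method: check if candidate is substring of word+word
"hellohello" contains "eollh"? No
Is rotation = No


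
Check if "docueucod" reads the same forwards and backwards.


Word: "docueucod"
Reversed: "docueucod"
Forward == Backward? docueucod == docueucod
Palindrome = Yes


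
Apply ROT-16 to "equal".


Word: "equal"
Shift: 16
Each letter → (letter + shift) mod 26:
  'e' (4) + 16 = 20 → 'u'
  'q' (16) + 16 = 6 → 'g'
  'u' (20) + 16 = 10 → 'k'
  'a' (0) + 16 = 16 → 'q'
  'l' (11) + 16 = 1 → 'b'
Result = "ugkqb"


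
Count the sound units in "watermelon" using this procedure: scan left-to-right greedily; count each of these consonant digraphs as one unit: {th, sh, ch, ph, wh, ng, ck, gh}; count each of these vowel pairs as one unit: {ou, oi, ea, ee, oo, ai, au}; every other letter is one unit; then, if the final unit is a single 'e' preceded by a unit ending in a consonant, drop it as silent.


Word: "watermelon" (10 letters)
Left-to-right scan:
  (1) 'w' (letter)
  (2) 'a' (letter)
  (3) 't' (letter)
  (4) 'e' (letter)
  (5) 'r' (letter)
  (6) 'm' (letter)
  (7) 'e' (letter)
  (8) 'l' (letter)
  (9) 'o' (letter)
  (10) 'n' (letter)
Units from scan: 10
Sound units = 10 units


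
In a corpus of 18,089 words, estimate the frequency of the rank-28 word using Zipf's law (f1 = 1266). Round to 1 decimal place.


Zipf's law: f(r) = f(1) / r
f(1) = 1266
f(28) = 1266 / 28
= 45.2 occurrences


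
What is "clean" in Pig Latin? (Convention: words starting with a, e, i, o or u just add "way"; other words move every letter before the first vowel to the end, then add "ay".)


Word: "clean"
Starts with consonant(s) → move to end, add 'ay'
Consonant cluster: "cl"
Pig Latin = "eanclay"


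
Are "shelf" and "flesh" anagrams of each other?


Word 1: "shelf" → sorted: efhls
Word 2: "flesh" → sorted: efhls
Same letters? efhls == efhls
Anagram = Yes


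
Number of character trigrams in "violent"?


Word: "violent" (length 7)
Number of 3-grams = length - 3 + 1 = 7 - 3 + 1
= 5


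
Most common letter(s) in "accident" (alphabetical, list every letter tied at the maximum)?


Word: "accident"
Letter counts:
  'a': 1
  'c': 2
  'd': 1
  'e': 1
  'i': 1
  'n': 1
  't': 1
Maximum count = 2
Most frequent = 'c' (2 times each)


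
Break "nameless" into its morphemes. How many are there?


Word: "nameless"
Morphemes: name / -less
Each morpheme carries meaning
= 2 morphemes


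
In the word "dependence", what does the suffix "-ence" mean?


Suffix: -ence
Example: dependence = depend + -ence
Meaning = state of


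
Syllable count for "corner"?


Word: "corner"
Syllable breakdown: cor / ner
Counting: 2 parts
= 2 syllables


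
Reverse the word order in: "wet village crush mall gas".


Original: "wet village crush mall gas"
Words (1..n): wet | village | crush | mall | gas
Reversed (n..1): gas | mall | crush | village | wet
Result = "gas mall crush village wet"


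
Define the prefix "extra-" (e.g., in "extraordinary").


Prefix: extra-
Example: extraordinary = extra- + ordinary
Meaning = beyond


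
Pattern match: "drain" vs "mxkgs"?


Pattern of "drain": [0, 1, 2, 3, 4]
Pattern of "mxkgs": [0, 1, 2, 3, 4]
Patterns match
Same pattern = Yes


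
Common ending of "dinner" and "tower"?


Word 1: "dinner"
Word 2: "tower"
Comparing from end:
  Pos -1: 'r' == 'r'
  Pos -2: 'e' == 'e'
  Pos -3: 'n' != 'w' (stop)
LCS = "er" (length 2)


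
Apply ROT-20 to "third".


Word: "third"
Shift: 20
Each letter → (letter + shift) mod 26:
  't' (19) + 20 = 13 → 'n'
  'h' (7) + 20 = 1 → 'b'
  'i' (8) + 20 = 2 → 'c'
  'r' (17) + 20 = 11 → 'l'
  'd' (3) + 20 = 23 → 'x'
Result = "nbclx"


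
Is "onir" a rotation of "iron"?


Word: "iron", Candidate: "onir"
Method: check if candidate is substring of word+word
"ironiron" contains "onir"? Yes
Is rotation = Yes


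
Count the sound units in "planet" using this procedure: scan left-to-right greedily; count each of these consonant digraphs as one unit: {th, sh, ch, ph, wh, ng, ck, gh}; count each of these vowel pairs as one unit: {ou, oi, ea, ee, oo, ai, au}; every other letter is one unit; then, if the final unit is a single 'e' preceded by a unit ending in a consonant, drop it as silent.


Word: "planet" (6 letters)
Left-to-right scan:
  1. 'p' (letter)
  2. 'l' (letter)
  3. 'a' (letter)
  4. 'n' (letter)
  5. 'e' (letter)
  6. 't' (letter)
Units from scan: 6
Sound units = 6 units


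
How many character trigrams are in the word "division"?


Word: "division" (length 8)
Number of 3-grams = length - 3 + 1 = 8 - 3 + 1
= 6


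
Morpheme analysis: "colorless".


Word: "colorless"
Morphemes: color / -less
Each morpheme carries meaning
= 2 morphemes


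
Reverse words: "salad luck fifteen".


Original: "salad luck fifteen"
Words (1..n): salad | luck | fifteen
Reversed (n..1): fifteen | luck | salad
Result = "fifteen luck salad"


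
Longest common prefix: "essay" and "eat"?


Word 1: "essay"
Word 2: "eat"
Comparing from start:
  Pos 0: 'e' == 'e'
  Pos 1: 's' != 'a' (stop)
LCP = "e" (length 1)


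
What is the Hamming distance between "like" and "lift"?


Comparing character by character (same length = 4):
  Pos 0: 'l' vs 'l' =
  Pos 1: 'i' vs 'i' =
  Pos 2: 'k' vs 'f' !=
  Pos 3: 'e' vs 't' !=
Hamming distance = 2


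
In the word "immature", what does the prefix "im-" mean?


Prefix: im-
Example: immature (im- + mature)
Meaning = not / into


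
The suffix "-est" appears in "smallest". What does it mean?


Suffix: -est
Example: smallest = small + -est
Meaning = most


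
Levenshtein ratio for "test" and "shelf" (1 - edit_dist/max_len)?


Word 1: "test" (length 4)
Word 2: "shelf" (length 5)
One optimal edit sequence:
  1. insert 's'  (+1)
  2. substitute 't' -> 'h'  (+1)
  3. keep 'e'
  4. substitute 's' -> 'l'  (+1)
  5. substitute 't' -> 'f'  (+1)
Edit distance = 4
Max length = max(4, 5) = 5
Similarity = 1 - 4/5
= 0.2000


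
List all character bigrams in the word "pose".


Word: "pose" (length 4)
Number of bigrams = 4 - 2 + 1 = 3
  Position 0: "po"
  Position 1: "os"
  Position 2: "se"
Bigrams = "po", "os", "se"


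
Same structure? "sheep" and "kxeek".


Pattern of "sheep": [0, 1, 2, 2, 3]
Pattern of "kxeek": [0, 1, 2, 2, 0]
Patterns do not match
Same pattern = No


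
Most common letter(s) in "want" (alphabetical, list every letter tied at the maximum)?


Word: "want"
Letter counts:
  'a': 1
  'n': 1
  't': 1
  'w': 1
Maximum count = 1
Most frequent = 'a', 'n', 't', 'w' (1 time each)


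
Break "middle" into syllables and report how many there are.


Word: "middle"
Syllable breakdown: mid / dle
Counting: 2 parts
= 2 syllables


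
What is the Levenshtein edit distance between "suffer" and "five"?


Word 1: "suffer" (length 6)
Word 2: "five" (length 4)
One optimal edit sequence (insert/delete/substitute each cost 1):
  1. delete 's'  (+1)
  2. delete 'u'  (+1)
  3. keep 'f'
  4. substitute 'f' -> 'i'  (+1)
  5. substitute 'e' -> 'v'  (+1)
  6. substitute 'r' -> 'e'  (+1)
Total edit operations: 5
Edit distance = 5


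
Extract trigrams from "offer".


Word: "offer" (length 5)
Number of trigrams = 5 - 3 + 1 = 3
  Position 0: "off"
  Position 1: "ffe"
  Position 2: "fer"
Trigrams = "off", "ffe", "fer"


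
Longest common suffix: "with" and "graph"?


Word 1: "with"
Word 2: "graph"
Comparing from end:
  Pos -1: 'h' == 'h'
  Pos -2: 't' != 'p' (stop)
LCS = "h" (length 1)


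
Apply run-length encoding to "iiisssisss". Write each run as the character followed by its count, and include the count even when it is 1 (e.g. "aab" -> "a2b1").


String: "iiisssisss"
Scanning for consecutive runs:
  'i' x 3
  's' x 3
  'i' x 1
  's' x 3
RLE = "i3s3i1s3"


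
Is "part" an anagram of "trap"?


Word 1: "trap" → sorted: aprt
Word 2: "part" → sorted: aprt
Same letters? aprt == aprt
Anagram = Yes


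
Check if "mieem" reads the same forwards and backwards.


Word: "mieem"
Reversed: "meeim"
Forward == Backward? mieem != meeim
Palindrome = No


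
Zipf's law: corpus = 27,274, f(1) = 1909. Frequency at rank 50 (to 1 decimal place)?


Zipf's law: f(r) = f(1) / r
f(1) = 1909
f(50) = 1909 / 50
= 38.2 occurrences


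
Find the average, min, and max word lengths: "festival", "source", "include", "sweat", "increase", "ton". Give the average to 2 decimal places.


Lengths: "festival"=8, "source"=6, "include"=7, "sweat"=5, "increase"=8, "ton"=3
Sum = 37, Count = 6
Average = 37/6 = 6.17
= avg=6.17, min=3, max=8


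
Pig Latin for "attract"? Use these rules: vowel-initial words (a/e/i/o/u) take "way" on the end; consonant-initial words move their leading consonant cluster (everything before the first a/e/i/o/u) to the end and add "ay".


Word: "attract"
Starts with vowel → add 'way'
Pig Latin = "attractway"


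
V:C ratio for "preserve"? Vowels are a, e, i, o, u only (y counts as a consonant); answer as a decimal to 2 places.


Word: "preserve"
Vowels (a,e,i,o,u): 3
Consonants: 5
Ratio = 3/5
= 0.60


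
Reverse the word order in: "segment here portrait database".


Original: "segment here portrait database"
Words (1..n): segment | here | portrait | database
Reversed (n..1): database | portrait | here | segment
Result = "database portrait here segment"


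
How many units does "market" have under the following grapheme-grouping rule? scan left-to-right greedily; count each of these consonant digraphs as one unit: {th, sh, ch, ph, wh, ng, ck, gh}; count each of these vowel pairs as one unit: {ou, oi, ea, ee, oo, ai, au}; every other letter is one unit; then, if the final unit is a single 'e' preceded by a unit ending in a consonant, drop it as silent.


Word: "market" (6 letters)
Left-to-right scan:
  (1) 'm' (letter)
  (2) 'a' (letter)
  (3) 'r' (letter)
  (4) 'k' (letter)
  (5) 'e' (letter)
  (6) 't' (letter)
Units from scan: 6
Sound units = 6 units


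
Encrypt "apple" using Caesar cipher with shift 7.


Word: "apple"
Shift: 7
Each letter → (letter + shift) mod 26:
  'a' (0) + 7 = 7 → 'h'
  'p' (15) + 7 = 22 → 'w'
  'p' (15) + 7 = 22 → 'w'
  'l' (11) + 7 = 18 → 's'
  'e' (4) + 7 = 11 → 'l'
Result = "hwwsl"


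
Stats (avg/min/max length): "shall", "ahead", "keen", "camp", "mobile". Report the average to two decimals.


Lengths: "shall"=5, "ahead"=5, "keen"=4, "camp"=4, "mobile"=6
Sum = 24, Count = 5
Average = 24/5 = 4.80
= avg=4.80, min=4, max=6


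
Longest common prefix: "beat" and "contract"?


Word 1: "beat"
Word 2: "contract"
Comparing from start:
  Pos 0: 'b' != 'c' (stop)
LCP = "" (length 0)


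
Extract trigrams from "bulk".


Word: "bulk" (length 4)
Number of trigrams = 4 - 3 + 1 = 2
  Position 0: "bul"
  Position 1: "ulk"
Trigrams = "bul", "ulk"


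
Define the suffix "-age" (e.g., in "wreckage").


Suffix: -age
Example: wreckage (wreck + -age)
Meaning = result / collection


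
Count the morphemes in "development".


Word: "development"
Morphemes: develop + -ment
Each morpheme carries meaning
= 2 morphemes


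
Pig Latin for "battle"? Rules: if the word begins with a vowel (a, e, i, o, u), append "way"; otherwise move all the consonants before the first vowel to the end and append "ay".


Word: "battle"
Starts with consonant(s) → move to end, add 'ay'
Consonant cluster: "b"
Pig Latin = "attlebay"


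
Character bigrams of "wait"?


Word: "wait" (length 4)
Number of bigrams = 4 - 2 + 1 = 3
  Position 0: "wa"
  Position 1: "ai"
  Position 2: "it"
Bigrams = "wa", "ai", "it"


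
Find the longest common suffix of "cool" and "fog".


Word 1: "cool"
Word 2: "fog"
Comparing from end:
  Pos -1: 'l' != 'g' (stop)
LCS = "" (length 0)


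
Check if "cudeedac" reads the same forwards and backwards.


Word: "cudeedac"
Reversed: "cadeeduc"
Forward == Backward? cudeedac != cadeeduc
Palindrome = No


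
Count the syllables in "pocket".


Word: "pocket"
Syllable breakdown: pock · et
Counting: 2 parts
= 2 syllables


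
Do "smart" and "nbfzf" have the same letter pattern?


Pattern of "smart": [0, 1, 2, 3, 4]
Pattern of "nbfzf": [0, 1, 2, 3, 2]
Patterns do not match
Same pattern = No


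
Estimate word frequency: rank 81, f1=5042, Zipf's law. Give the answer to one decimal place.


Zipf's law: f(r) = f(1) / r
f(1) = 5042
f(81) = 5042 / 81
= 62.2 occurrences


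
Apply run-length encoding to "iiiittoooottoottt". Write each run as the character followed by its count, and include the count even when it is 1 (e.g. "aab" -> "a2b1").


String: "iiiittoooottoottt"
Scanning for consecutive runs:
  'i' x 4
  't' x 2
  'o' x 4
  't' x 2
  'o' x 2
  't' x 3
RLE = "i4t2o4t2o2t3"


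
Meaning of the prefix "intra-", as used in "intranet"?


Prefix: intra-
As in: intranet -> intra- + net
Meaning = within


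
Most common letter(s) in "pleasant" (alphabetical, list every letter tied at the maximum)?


Word: "pleasant"
Letter counts:
  'a': 2
  'e': 1
  'l': 1
  'n': 1
  'p': 1
  's': 1
  't': 1
Maximum count = 2
Most frequent = 'a' (2 times each)


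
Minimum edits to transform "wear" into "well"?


Word 1: "wear" (length 4)
Word 2: "well" (length 4)
One optimal edit sequence (insert/delete/substitute each cost 1):
  1. keep 'w'
  2. keep 'e'
  3. substitute 'a' -> 'l'  (+1)
  4. substitute 'r' -> 'l'  (+1)
Total edit operations: 2
Edit distance = 2


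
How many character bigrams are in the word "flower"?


Word: "flower" (length 6)
Number of 2-grams = length - 2 + 1 = 6 - 2 + 1
= 5


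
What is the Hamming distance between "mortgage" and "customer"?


Comparing character by character (same length = 8):
  Pos 0: 'm' vs 'c' !=
  Pos 1: 'o' vs 'u' !=
  Pos 2: 'r' vs 's' !=
  Pos 3: 't' vs 't' =
  Pos 4: 'g' vs 'o' !=
  Pos 5: 'a' vs 'm' !=
  Pos 6: 'g' vs 'e' !=
  Pos 7: 'e' vs 'r' !=
Hamming distance = 7


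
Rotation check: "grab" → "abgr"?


Word: "grab", Candidate: "abgr"
Method: check if candidate is substring of word+word
"grabgrab" contains "abgr"? Yes
Is rotation = Yes


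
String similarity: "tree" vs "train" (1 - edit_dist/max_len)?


Word 1: "tree" (length 4)
Word 2: "train" (length 5)
One optimal edit sequence:
  1. keep 't'
  2. keep 'r'
  3. insert 'a'  (+1)
  4. substitute 'e' -> 'i'  (+1)
  5. substitute 'e' -> 'n'  (+1)
Edit distance = 3
Max length = max(4, 5) = 5
Similarity = 1 - 3/5
= 0.4000


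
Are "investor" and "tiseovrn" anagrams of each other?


Word 1: "investor" → sorted: einorstv
Word 2: "tiseovrn" → sorted: einorstv
Same letters? einorstv == einorstv
Anagram = Yes


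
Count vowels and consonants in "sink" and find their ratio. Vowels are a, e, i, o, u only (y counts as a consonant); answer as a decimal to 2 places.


Word: "sink"
Vowels (a,e,i,o,u): 1
Consonants: 3
Ratio = 1/3
= 0.33


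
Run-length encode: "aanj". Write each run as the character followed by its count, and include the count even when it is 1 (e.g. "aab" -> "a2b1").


String: "aanj"
Scanning for consecutive runs:
  'a' x 2
  'n' x 1
  'j' x 1
RLE = "a2n1j1"


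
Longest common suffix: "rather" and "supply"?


Word 1: "rather"
Word 2: "supply"
Comparing from end:
  Pos -1: 'r' != 'y' (stop)
LCS = "" (length 0)


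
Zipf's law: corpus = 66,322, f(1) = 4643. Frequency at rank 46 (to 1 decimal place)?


Zipf's law: f(r) = f(1) / r
f(1) = 4643
f(46) = 4643 / 46
= 100.9 occurrences


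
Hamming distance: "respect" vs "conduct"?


Comparing character by character (same length = 7):
  Pos 0: 'r' vs 'c' !=
  Pos 1: 'e' vs 'o' !=
  Pos 2: 's' vs 'n' !=
  Pos 3: 'p' vs 'd' !=
  Pos 4: 'e' vs 'u' !=
  Pos 5: 'c' vs 'c' =
  Pos 6: 't' vs 't' =
Hamming distance = 5


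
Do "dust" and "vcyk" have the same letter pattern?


Pattern of "dust": [0, 1, 2, 3]
Pattern of "vcyk": [0, 1, 2, 3]
Patterns match
Same pattern = Yes


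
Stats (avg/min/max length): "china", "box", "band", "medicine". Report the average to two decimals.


Lengths: "china"=5, "box"=3, "band"=4, "medicine"=8
Sum = 20, Count = 4
Average = 20/4 = 5.00
= avg=5.00, min=3, max=8


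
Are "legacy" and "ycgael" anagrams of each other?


Word 1: "legacy" → sorted: acegly
Word 2: "ycgael" → sorted: acegly
Same letters? acegly == acegly
Anagram = Yes


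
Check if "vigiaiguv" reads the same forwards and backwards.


Word: "vigiaiguv"
Reversed: "vugiaigiv"
Forward == Backward? vigiaiguv != vugiaigiv
Palindrome = No


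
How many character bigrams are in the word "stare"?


Word: "stare" (length 5)
Number of 2-grams = length - 2 + 1 = 5 - 2 + 1
= 4


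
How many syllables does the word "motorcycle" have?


Word: "motorcycle"
Syllable breakdown: mo · tor · cy · cle
Counting: 4 parts
= 4 syllables


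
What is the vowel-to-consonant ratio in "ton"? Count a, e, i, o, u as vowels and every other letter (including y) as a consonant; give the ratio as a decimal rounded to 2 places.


Word: "ton"
Vowels (a,e,i,o,u): 1
Consonants: 2
Ratio = 1/2
= 0.50


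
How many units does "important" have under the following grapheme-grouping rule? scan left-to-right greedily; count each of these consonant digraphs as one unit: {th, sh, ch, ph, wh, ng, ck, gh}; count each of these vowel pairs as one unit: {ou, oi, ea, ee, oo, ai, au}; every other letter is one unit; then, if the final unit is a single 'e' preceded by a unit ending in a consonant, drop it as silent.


Word: "important" (9 letters)
Left-to-right scan:
  1. 'i' (letter)
  2. 'm' (letter)
  3. 'p' (letter)
  4. 'o' (letter)
  5. 'r' (letter)
  6. 't' (letter)
  7. 'a' (letter)
  8. 'n' (letter)
  9. 't' (letter)
Units from scan: 9
Sound units = 9 units


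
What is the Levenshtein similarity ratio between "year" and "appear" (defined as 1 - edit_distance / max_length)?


Word 1: "year" (length 4)
Word 2: "appear" (length 6)
One optimal edit sequence:
  1. insert 'a'  (+1)
  2. insert 'p'  (+1)
  3. substitute 'y' -> 'p'  (+1)
  4. keep 'e'
  5. keep 'a'
  6. keep 'r'
Edit distance = 3
Max length = max(4, 6) = 6
Similarity = 1 - 3/6
= 0.5000


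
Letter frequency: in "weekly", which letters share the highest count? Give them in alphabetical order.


Word: "weekly"
Letter counts:
  'e': 2
  'k': 1
  'l': 1
  'w': 1
  'y': 1
Maximum count = 2
Most frequent = 'e' (2 times each)


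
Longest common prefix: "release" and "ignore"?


Word 1: "release"
Word 2: "ignore"
Comparing from start:
  Pos 0: 'r' != 'i' (stop)
LCP = "" (length 0)


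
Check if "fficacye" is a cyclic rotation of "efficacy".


Word: "efficacy", Candidate: "fficacye"
Method: check if candidate is substring of word+word
"efficacyefficacy" contains "fficacye"? Yes
Is rotation = Yes


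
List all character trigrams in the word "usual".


Word: "usual" (length 5)
Number of trigrams = 5 - 3 + 1 = 3
  Position 0: "usu"
  Position 1: "sua"
  Position 2: "ual"
Trigrams = "usu", "sua", "ual"


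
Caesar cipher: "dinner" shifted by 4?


Word: "dinner"
Shift: 4
Each letter → (letter + shift) mod 26:
  'd' (3) + 4 = 7 → 'h'
  'i' (8) + 4 = 12 → 'm'
  'n' (13) + 4 = 17 → 'r'
  'n' (13) + 4 = 17 → 'r'
  'e' (4) + 4 = 8 → 'i'
  'r' (17) + 4 = 21 → 'v'
Result = "hmrriv"


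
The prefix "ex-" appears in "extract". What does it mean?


Prefix: ex-
Example: extract = ex- + tract
Meaning = out / former


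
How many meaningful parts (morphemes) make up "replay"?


Word: "replay"
Morphemes: re- + play
Each morpheme carries meaning
= 2 morphemes


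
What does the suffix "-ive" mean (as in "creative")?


Suffix: -ive
Example: creative = create + -ive, with a spelling change
Meaning = tending to


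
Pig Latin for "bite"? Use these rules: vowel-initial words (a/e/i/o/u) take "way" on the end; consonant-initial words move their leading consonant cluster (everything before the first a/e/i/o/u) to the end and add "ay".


Word: "bite"
Starts with consonant(s) → move to end, add 'ay'
Consonant cluster: "b"
Pig Latin = "itebay"


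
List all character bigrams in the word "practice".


Word: "practice" (length 8)
Number of bigrams = 8 - 2 + 1 = 7
  Position 0: "pr"
  Position 1: "ra"
  Position 2: "ac"
  Position 3: "ct"
  Position 4: "ti"
  Position 5: "ic"
  Position 6: "ce"
Bigrams = "pr", "ra", "ac", "ct", "ti", "ic", "ce"


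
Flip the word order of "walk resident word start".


Original: "walk resident word start"
Words (1..n): walk | resident | word | start
Reversed (n..1): start | word | resident | walk
Result = "start word resident walk"


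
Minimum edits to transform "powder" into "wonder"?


Word 1: "powder" (length 6)
Word 2: "wonder" (length 6)
One optimal edit sequence (insert/delete/substitute each cost 1):
  1. substitute 'p' -> 'w'  (+1)
  2. keep 'o'
  3. substitute 'w' -> 'n'  (+1)
  4. keep 'd'
  5. keep 'e'
  6. keep 'r'
Total edit operations: 2
Edit distance = 2


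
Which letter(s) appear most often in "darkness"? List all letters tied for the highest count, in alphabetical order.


Word: "darkness"
Letter counts:
  'a': 1
  'd': 1
  'e': 1
  'k': 1
  'n': 1
  'r': 1
  's': 2
Maximum count = 2
Most frequent = 's' (2 times each)


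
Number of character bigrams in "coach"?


Word: "coach" (length 5)
Number of 2-grams = length - 2 + 1 = 5 - 2 + 1
= 4


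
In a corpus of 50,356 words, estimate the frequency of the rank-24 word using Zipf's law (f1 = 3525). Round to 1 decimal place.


Zipf's law: f(r) = f(1) / r
f(1) = 3525
f(24) = 3525 / 24
= 146.9 occurrences


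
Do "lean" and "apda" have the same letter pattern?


Pattern of "lean": [0, 1, 2, 3]
Pattern of "apda": [0, 1, 2, 0]
Patterns do not match
Same pattern = No


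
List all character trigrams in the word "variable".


Word: "variable" (length 8)
Number of trigrams = 8 - 3 + 1 = 6
  Position 0: "var"
  Position 1: "ari"
  Position 2: "ria"
  Position 3: "iab"
  Position 4: "abl"
  Position 5: "ble"
Trigrams = "var", "ari", "ria", "iab", "abl", "ble"


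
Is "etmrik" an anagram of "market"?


Word 1: "market" → sorted: aekmrt
Word 2: "etmrik" → sorted: eikmrt
Same letters? aekmrt != eikmrt
Anagram = No


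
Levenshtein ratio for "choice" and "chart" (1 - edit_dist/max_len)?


Word 1: "choice" (length 6)
Word 2: "chart" (length 5)
One optimal edit sequence:
  1. keep 'c'
  2. keep 'h'
  3. delete 'o'  (+1)
  4. substitute 'i' -> 'a'  (+1)
  5. substitute 'c' -> 'r'  (+1)
  6. substitute 'e' -> 't'  (+1)
Edit distance = 4
Max length = max(6, 5) = 6
Similarity = 1 - 4/6
= 0.3333
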